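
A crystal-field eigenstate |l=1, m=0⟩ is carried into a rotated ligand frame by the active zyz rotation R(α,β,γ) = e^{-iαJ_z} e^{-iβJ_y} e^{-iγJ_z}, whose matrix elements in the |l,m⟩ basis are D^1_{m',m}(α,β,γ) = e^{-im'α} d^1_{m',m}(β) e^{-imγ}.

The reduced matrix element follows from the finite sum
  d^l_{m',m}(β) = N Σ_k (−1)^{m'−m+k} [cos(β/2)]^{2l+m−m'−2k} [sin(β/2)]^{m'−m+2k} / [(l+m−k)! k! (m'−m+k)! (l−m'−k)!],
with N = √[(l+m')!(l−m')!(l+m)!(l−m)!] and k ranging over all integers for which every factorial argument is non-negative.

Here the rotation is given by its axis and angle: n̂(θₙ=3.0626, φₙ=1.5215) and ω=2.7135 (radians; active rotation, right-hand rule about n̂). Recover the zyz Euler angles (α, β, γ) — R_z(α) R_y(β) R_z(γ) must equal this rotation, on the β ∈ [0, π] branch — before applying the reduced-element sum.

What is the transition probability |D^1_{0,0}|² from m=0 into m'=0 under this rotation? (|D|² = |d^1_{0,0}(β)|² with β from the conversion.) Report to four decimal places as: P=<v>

Axis–angle → zyz. n̂ = (sinθₙcosφₙ, sinθₙsinφₙ, cosθₙ) = (+0.003888, +0.078815, -0.996882), ω = 2.7135.
R = I cosω + sinω [n̂]ₓ + (1−cosω) n̂n̂ᵀ gives
  R = [-0.909730, +0.414427, +0.025316; -0.413257, -0.897896, -0.151662; -0.040122, -0.148433, +0.988108]
β = atan2(√(R₁₃²+R₂₃²), R₃₃) = 0.154373; α = atan2(R₂₃, R₁₃) mod 2π = 4.877788; γ = atan2(R₃₂, −R₃₁) mod 2π = 4.976381
First d^1_{0,0}(β=0.1544), then the phase factors e^{-i(0)α} and e^{-i(0)γ}:
With c≡cos(β/2)=0.997023 and s≡sin(β/2)=0.077110, N=[1·1·1·1]^{1/2}=1.000000
k: max(0,(0)−(0))=0 … min(1+(0),1−(0))=1
  k=0: (−1)^0·1.0000/(1)·0.9970^2·0.0771^0 = +0.994054
  k=1: (−1)^1·1.0000/(1)·0.9970^0·0.0771^2 = -0.005946
d^1_{0,0}(0.1544) = +0.994054 -0.005946 = +0.988108
|D^1_{0,0}|² = |d^1_{0,0}(β)|² = (+0.988108)² = 0.976358 (the z-rotation phases have unit modulus)

P=0.9764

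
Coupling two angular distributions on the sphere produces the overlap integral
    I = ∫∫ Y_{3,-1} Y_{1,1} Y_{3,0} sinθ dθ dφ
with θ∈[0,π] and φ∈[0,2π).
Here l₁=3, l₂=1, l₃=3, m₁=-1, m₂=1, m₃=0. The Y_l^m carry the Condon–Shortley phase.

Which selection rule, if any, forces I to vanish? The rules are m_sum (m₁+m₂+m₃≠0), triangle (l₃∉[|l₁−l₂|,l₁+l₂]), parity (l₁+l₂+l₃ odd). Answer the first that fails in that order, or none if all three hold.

Σmᵢ = 0  ✓
l₃∈[|l₁−l₂|,l₁+l₂]=[2,4], have l₃=3  ✓
Σlᵢ = 7 ⇒ odd  ✗

parity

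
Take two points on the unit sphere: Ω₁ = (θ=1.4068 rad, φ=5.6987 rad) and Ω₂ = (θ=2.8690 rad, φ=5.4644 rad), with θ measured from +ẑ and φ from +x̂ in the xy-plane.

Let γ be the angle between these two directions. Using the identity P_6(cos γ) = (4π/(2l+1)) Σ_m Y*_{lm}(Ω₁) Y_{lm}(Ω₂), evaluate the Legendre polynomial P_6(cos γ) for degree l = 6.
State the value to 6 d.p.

-0.247433

Expand P_6 via completeness: Σ_{m} conj(Y_{6,m}) at Ω₁ times Y_{6,m} at Ω₂ —
  m=-6: Y*=-0.416078+0.159145i  Y=+0.000037-0.000180i  product +0.000013+0.000081i
  m=-5: Y*=-0.249259-0.055521i  Y=+0.001322+0.001857i  product -0.000226-0.000536i
  m=-4: Y*=+0.165823+0.171989i  Y=-0.017097-0.002297i  product -0.002440-0.003321i
  m=-3: Y*=+0.050212+0.271830i  Y=+0.068274-0.055804i  product +0.018597+0.015757i
  m=-2: Y*=+0.067406-0.158621i  Y=-0.019996+0.299013i  product +0.046082+0.023327i
  m=-1: Y*=+0.233754-0.154651i  Y=-0.406001-0.434058i  product -0.162032-0.038674i
  m=+0: Y*=-0.153882-0.000000i  Y=+0.363658+0.000000i  product -0.055960-0.000000i
  m=+1: Y*=-0.233754-0.154651i  Y=+0.406001-0.434058i  product -0.162032+0.038674i
  m=+2: Y*=+0.067406+0.158621i  Y=-0.019996-0.299013i  product +0.046082-0.023327i
  m=+3: Y*=-0.050212+0.271830i  Y=-0.068274-0.055804i  product +0.018597-0.015757i
  m=+4: Y*=+0.165823-0.171989i  Y=-0.017097+0.002297i  product -0.002440+0.003321i
  m=+5: Y*=+0.249259-0.055521i  Y=-0.001322+0.001857i  product -0.000226+0.000536i
  m=+6: Y*=-0.416078-0.159145i  Y=+0.000037+0.000180i  product +0.000013-0.000081i
Σ over m = -0.255971-0.000000i; ×(4π/13) → -0.247433-0.000000i. Real part: -0.247433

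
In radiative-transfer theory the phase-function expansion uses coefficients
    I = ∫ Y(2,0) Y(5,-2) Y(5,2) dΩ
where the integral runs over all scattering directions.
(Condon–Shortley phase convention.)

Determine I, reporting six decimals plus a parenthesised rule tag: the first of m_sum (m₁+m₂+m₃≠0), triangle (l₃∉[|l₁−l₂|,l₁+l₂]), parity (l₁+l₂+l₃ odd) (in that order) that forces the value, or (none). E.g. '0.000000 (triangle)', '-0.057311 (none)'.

m-sum 0 ✓  L=12 even ✓  3≤5≤7 ✓
Π(2lᵢ+1) = 5×11×11 = 605
triangle coeff Δ(2,5,5) = 1/38610
Σ_t [0,2]: t=0:+1/2880 t=1:−1/576 t=2:+1/2880 = -1/960
(3j)²=10/429 [(2 5 5; 0 0 0)], sign=+1
Σ_t [0,2]: t=0:+1/2880 t=1:−1/1440 t=2:+1/20160 = -1/3360
(3j)²=6/715 [(2 5 5; 0 -2 2)], sign=+1
⇒ 4πI² = 20/169
I = (+1)√(20/169/(4π)) = 0.09704356
No selection rule forces the value: the integral is nonzero (none).

0.097044 (none)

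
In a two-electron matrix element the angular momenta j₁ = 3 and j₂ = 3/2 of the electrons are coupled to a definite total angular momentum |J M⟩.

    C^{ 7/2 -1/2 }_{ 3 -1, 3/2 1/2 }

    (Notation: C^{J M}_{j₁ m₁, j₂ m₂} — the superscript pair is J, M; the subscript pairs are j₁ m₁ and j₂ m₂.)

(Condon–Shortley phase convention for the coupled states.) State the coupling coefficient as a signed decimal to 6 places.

√[8·1!5!2!/9! · 2!4!2!1!3!4!] = √(512/7)
  +(−1)^0/∏(0,1,4,2,1,0)! = 1/48  (running 1/48)
  +(−1)^1/∏(1,0,3,1,2,1)! = -1/12  (running -1/16)
⟨..|..⟩ = √(512/7)·(-1/16) = -0.534522

-0.534522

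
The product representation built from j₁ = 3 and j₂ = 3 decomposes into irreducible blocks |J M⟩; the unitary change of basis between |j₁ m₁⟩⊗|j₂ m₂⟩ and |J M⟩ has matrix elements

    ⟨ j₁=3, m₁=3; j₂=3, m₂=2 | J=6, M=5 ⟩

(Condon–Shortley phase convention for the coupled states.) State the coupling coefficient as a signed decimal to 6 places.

triangle: 0!·6!·6!/13! = 518400/6227020800
(j±m)!: 6!·0!·5!·1!·11!·1! = 3448811520000
prefactor² = (2J+1)·Δ·N² = 3732480000
  k=0: +1/(0!·0!·0!·5!·6!·1!) = 1/86400
Σ = 1/86400  ⇒  CG² = 3732480000·(1/86400)² = 1/2
CG = +√(1/2) = +0.707107

+√(1/2) = +0.707107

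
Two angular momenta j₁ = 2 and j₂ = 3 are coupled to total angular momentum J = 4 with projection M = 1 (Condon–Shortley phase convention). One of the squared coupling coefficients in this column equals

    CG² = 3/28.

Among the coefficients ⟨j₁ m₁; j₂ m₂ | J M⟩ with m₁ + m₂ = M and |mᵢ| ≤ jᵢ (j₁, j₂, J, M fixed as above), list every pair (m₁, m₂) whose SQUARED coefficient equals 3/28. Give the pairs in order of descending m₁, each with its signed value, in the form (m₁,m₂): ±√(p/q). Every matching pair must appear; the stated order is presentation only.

(0,1): −√(3/28)

Admissible pairs with m₁+m₂ = M = 1: (-2,3), (-1,2), (0,1), (1,0), (2,-1)
  (m₁,m₂)=(2,-1): CG² = 2/7, CG = +√(2/7)
  (m₁,m₂)=(1,0): CG² = 3/14, CG = +√(3/14)
  (m₁,m₂)=(0,1): CG² = 3/28, CG = −√(3/28)   ← matches the target
  (m₁,m₂)=(-1,2): CG² = 7/20, CG = −√(7/20)
  (m₁,m₂)=(-2,3): CG² = 3/70, CG = −√(3/70)
Pairs with CG² = 3/28: (0,1): −√(3/28)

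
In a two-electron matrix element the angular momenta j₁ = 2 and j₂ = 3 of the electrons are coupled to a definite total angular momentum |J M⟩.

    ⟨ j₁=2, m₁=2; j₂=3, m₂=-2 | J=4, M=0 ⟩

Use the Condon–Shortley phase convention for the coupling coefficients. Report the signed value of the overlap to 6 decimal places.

triangle: 1!*3!*5!/10! = 720/3628800
(j±m)!: 4!*0!*1!*5!*4!*4! = 1658880
prefactor² = (2J+1)*Δ*N² = 20736/7
  k=0: +1/(0!*1!*0!*1!*3!*4!) = 1/144
Σ = 1/144  ⇒  CG² = 20736/7*(1/144)² = 1/7
CG = +√(1/7) = +0.377964

+0.377964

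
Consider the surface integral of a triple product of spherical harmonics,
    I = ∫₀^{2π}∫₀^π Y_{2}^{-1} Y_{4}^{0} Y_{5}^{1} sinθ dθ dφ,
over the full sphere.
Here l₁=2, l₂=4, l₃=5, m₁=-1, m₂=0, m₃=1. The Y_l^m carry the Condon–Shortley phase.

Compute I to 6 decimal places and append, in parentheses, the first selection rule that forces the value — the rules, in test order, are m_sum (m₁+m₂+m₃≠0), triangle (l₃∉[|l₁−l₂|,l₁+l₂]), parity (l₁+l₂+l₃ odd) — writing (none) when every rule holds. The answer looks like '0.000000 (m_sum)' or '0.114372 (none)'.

0.000000 (parity)

l₁+l₂+l₃=11 is odd: 3j(l;000)=0 ⇒ I=0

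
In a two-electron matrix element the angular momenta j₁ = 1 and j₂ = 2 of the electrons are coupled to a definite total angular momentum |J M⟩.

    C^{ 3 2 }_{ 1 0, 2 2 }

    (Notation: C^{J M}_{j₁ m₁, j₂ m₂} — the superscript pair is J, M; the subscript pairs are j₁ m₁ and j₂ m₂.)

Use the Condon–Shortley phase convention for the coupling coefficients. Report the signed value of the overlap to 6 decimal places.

+√(1/3) = +0.577350

j₁+j₂−J=0  J+j₁−j₂=2  J−j₁+j₂=4  j₁+j₂+J+1=7
(j₁±m₁, j₂±m₂, J±M) = (1,1,4,0,5,1)
P² = 192
sum k=0..0:
  [0] +1/24 = 1/24
S = 1/24
C² = P²·S² = 1/3 ; C = +0.577350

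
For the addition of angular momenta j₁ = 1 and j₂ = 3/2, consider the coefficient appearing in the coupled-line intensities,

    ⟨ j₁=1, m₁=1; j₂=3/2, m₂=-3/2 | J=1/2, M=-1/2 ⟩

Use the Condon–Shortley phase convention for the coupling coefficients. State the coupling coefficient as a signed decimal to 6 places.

triangle: 2!·0!·1!/4! = 2/24
(j±m)!: 2!·0!·0!·3!·0!·1! = 12
prefactor² = (2J+1)·Δ·N² = 2
  k=0: +1/(0!·2!·0!·0!·0!·1!) = 1/2
Σ = 1/2  ⇒  CG² = 2·(1/2)² = 1/2
CG = +√(1/2) = +0.707107

+√(1/2) = +0.707107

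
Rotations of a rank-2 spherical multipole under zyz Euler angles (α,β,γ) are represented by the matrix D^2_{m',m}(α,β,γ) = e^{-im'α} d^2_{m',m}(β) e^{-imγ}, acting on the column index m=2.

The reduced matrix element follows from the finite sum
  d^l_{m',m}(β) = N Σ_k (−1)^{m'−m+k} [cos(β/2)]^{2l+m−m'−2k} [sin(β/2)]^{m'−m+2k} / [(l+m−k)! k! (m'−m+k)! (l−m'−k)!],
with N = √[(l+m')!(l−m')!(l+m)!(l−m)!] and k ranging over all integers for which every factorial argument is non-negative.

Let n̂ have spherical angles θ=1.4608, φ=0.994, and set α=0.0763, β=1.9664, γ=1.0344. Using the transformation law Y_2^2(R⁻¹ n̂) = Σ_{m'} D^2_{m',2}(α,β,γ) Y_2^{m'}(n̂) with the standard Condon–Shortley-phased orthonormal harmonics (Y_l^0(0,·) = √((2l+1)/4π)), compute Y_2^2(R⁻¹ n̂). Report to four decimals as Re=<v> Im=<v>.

Need the full column D^2_{m',2} for m'=−2..2 at α=0.0763, β=1.9664, γ=1.0344.
cos(β/2)=0.554362, sin(β/2)=0.832276
d^2_{-2,2}: single k=4 term ⇒ +0.479809;  D = -0.162452-0.451471i
d^2_{-1,2}: single k=3 term ⇒ +0.639183;  D = -0.261627-0.583186i
d^2_{0,2}: single k=2 term ⇒ +0.521431;  D = -0.249073-0.458097i
d^2_{1,2}: single k=1 term ⇒ +0.283581;  D = -0.154056-0.238087i
d^2_{2,2}: single k=0 term ⇒ +0.094444;  D = -0.057202-0.075151i
Y_2^{m'}(θ=1.4608,φ=0.994) and Σ D·Y over m':
  (-0.1625-0.4515i)·(-0.1546-0.3489i)  (-0.2616-0.5832i)·(+0.0460-0.0707i)  (-0.2491-0.4581i)·(-0.3040+0.0000i)  (-0.1541-0.2381i)·(-0.0460-0.0707i)  (-0.0572-0.0752i)·(-0.1546+0.3489i)
Y_2^2(R⁻¹ n̂) = -0.084584+0.270918i

Re=-0.0846 Im=0.2709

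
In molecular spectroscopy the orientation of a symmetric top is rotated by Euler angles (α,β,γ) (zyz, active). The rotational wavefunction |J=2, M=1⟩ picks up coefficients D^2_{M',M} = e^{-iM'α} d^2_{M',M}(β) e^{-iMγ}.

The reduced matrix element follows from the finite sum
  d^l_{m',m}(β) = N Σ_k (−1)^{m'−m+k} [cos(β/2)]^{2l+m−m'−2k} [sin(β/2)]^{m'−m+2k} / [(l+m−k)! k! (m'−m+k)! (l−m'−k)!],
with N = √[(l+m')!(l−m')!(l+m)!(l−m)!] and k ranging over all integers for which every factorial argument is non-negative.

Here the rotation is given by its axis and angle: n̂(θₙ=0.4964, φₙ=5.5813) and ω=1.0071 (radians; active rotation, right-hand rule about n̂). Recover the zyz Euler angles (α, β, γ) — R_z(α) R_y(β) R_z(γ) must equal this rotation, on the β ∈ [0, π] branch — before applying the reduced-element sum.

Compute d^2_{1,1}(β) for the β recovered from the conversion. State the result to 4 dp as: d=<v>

Axis–angle → zyz. n̂ = (sinθₙcosφₙ, sinθₙsinφₙ, cosθₙ) = (+0.363687, -0.307503, +0.879303), ω = 1.0071.
R = I cosω + sinω [n̂]ₓ + (1−cosω) n̂n̂ᵀ gives
  R = [+0.595910, -0.795342, -0.111006; +0.691182, +0.578349, -0.433336; +0.408850, +0.181503, +0.894370]
β = atan2(√(R₁₃²+R₂₃²), R₃₃) = 0.463775; α = atan2(R₂₃, R₁₃) mod 2π = 4.461615; γ = atan2(R₃₂, −R₃₁) mod 2π = 2.723793
d^2_{1,1}(β=0.4638) via the finite sum:
With c≡cos(β/2)=0.973234 and s≡sin(β/2)=0.229815, N=[6·1·6·1]^{1/2}=6.000000
k: max(0,(1)−(1))=0 … min(2+(1),2−(1))=1
  k=0: (−1)^0·6.0000/(6)·0.9732^4·0.2298^0 = +0.897160
  k=1: (−1)^1·6.0000/(2)·0.9732^2·0.2298^2 = -0.150077
d^2_{1,1}(0.4638) = +0.897160 -0.150077 = +0.747083

d=0.7471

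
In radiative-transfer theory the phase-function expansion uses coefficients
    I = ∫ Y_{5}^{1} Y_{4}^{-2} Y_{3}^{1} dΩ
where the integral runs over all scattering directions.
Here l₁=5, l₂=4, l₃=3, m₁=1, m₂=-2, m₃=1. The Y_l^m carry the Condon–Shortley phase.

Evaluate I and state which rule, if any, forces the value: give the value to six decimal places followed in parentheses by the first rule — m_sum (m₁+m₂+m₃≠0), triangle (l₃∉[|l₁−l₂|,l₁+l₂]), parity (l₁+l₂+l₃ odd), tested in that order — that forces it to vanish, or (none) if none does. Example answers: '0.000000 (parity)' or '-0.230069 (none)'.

Rules hold: Σm=0, L=12 even, 1≤3≤9.
N = 11·9·7 = 693
Δ = 6!·4!·2!/13! = 1/180180
Racah Σ t=2..4: t=2:+1/576 t=3:−1/144 t=4:+1/576 = -1/288
⇒ 3j(5 4 3; 0 0 0)² = 20/1001, sgn +1
Racah Σ t=0..2: t=0:+1/34560 t=1:−1/720 t=2:+1/384 = 43/34560
⇒ 3j(5 4 3; 1 -2 1)² = 1849/180180, sgn +1
4πI² = N·(3j₀)²·(3jₘ)² = 1849/13013
I = +1·√(0.142089/4π) = 0.10633465
No selection rule forces the value: the integral is nonzero (none).

0.106335 (none)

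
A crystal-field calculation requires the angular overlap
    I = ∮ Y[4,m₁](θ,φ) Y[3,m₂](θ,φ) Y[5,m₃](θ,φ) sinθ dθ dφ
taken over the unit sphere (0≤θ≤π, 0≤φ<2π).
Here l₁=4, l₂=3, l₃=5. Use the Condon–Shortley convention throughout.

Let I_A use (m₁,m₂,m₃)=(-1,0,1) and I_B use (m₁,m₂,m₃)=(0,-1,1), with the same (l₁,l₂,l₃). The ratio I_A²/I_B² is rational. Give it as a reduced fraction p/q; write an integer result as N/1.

Same 4,3,5: normalisation and zero-m 3j drop out of the ratio.
A: Δ: 2! 6! 4! / 13! → 1/180180; sum: t=0:+1/1440 t=1:−1/192 t=2:+1/432 = -19/8640; 3j²(4 3 5; -1 0 1) = Δ·Π!·Σ² = 361/30030  (sign -1)
B: Δ: 2! 6! 4! / 13! → 1/180180; sum: t=0:+1/384 t=1:−1/216 t=2:+1/2304 = -11/6912; 3j²(4 3 5; 0 -1 1) = Δ·Π!·Σ² = 11/1638  (sign -1)
I_A²/I_B² = (361/30030)/(11/1638) = 1083/605

1083/605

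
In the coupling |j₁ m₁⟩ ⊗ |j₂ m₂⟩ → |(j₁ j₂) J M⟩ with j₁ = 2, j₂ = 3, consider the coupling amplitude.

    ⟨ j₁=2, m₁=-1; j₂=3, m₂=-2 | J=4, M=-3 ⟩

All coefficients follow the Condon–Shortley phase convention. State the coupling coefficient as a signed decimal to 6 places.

+0.223607  (= +√(1/20))

triangle: 1!×3!×5!/10! = 720/3628800
(j±m)!: 1!×3!×1!×5!×1!×7! = 3628800
prefactor² = (2J+1)×Δ×N² = 6480
  k=0: +1/(0!×1!×3!×1!×0!×4!) = 1/144
  k=1: −1/(1!×0!×2!×0!×1!×5!) = -1/240
Σ = 1/360  ⇒  CG² = 6480×(1/360)² = 1/20
CG = +√(1/20) = +0.223607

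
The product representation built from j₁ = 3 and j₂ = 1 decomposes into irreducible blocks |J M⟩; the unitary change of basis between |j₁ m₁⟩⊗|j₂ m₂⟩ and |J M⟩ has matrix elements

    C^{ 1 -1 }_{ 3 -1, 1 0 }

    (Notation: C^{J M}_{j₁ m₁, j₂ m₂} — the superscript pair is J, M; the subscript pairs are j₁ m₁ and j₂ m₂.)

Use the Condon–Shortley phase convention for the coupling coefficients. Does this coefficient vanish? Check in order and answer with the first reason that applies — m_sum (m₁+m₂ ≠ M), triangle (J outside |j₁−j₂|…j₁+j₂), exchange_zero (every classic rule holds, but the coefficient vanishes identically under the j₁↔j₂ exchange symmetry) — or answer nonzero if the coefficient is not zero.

m-sum: m₁+m₂ = -1+0 = -1, M = -1  ✓
triangle: need |j₁−j₂| ≤ J ≤ j₁+j₂, i.e. J ∈ [2, 4]; J = 1 is outside ✗ ⇒ coefficient is 0

triangle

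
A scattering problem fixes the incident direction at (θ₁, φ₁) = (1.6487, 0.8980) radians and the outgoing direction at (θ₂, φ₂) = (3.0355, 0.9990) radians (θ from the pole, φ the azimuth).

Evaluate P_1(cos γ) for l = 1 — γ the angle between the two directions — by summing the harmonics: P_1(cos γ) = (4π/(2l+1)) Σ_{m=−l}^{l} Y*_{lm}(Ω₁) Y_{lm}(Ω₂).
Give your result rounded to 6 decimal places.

0.182422

Addition theorem: P_1(cos γ) = (4π/3) Σ_m Y*_{lm}(Ω₁) Y_{lm}(Ω₂), m = −1…1:
  term(m=-1) = 0.01254 - 0.00127j   from Y*(Ω₁)=0.21465 + 0.26939j, Y(Ω₂)=0.01980 - 0.03077j
  term(m=+0) = 0.01847 + 0.00000j   from Y*(Ω₁)=-0.03803 + 0.00000j, Y(Ω₂)=-0.48586 + 0.00000j
  term(m=+1) = 0.01254 + 0.00127j   from Y*(Ω₁)=-0.21465 + 0.26939j, Y(Ω₂)=-0.01980 - 0.03077j
Accumulated sum 0.04355 + 0.00000j; after 4π/(2l+1) scaling, 0.18242 + 0.00000j ⇒ P_1 = 0.182422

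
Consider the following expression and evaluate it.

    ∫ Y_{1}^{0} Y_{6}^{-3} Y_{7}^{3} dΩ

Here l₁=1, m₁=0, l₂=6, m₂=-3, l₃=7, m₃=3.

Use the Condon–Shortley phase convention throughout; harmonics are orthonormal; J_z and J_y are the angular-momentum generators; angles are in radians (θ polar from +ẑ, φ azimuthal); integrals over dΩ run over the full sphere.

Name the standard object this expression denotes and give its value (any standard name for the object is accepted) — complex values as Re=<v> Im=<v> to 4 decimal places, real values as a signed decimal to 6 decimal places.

Gaunt coefficient, -0.221293

This is a Gaunt coefficient — the integral of a triple product of spherical harmonics over the sphere.
m-sum 0 ✓  L=14 even ✓  5≤7≤7 ✓
Π(2lᵢ+1) = 3×13×15 = 585
triangle coeff Δ(1,6,7) = 1/1365
Σ_t [0,0]: t=0:+1/518400 = 1/518400
(3j)²=7/195 [(1 6 7; 0 0 0)], sign=-1
Σ_t [0,0]: t=0:+1/2177280 = 1/2177280
(3j)²=8/273 [(1 6 7; 0 -3 3)], sign=+1
⇒ 4πI² = 8/13
I = (-1)√(8/13/(4π)) = -0.22129336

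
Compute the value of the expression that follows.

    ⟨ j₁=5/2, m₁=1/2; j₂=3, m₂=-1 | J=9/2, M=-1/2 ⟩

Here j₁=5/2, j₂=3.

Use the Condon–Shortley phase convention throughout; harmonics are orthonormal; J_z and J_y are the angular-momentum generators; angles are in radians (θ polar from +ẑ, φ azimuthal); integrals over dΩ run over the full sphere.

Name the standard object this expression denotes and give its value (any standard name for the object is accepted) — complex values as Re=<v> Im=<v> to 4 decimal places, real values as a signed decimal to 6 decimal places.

Clebsch–Gordan coefficient, +√(160/693) ≈ +0.480500

This is a Clebsch–Gordan (vector-coupling) coefficient.
triangle: 1!*4!*5!/11! = 2880/39916800
(j±m)!: 3!*2!*2!*4!*4!*5! = 1658880
prefactor² = (2J+1)*Δ*N² = 92160/77
  k=0: +1/(0!*1!*2!*2!*2!*3!) = 1/48
  k=1: −1/(1!*0!*1!*1!*3!*4!) = -1/144
Σ = 1/72  ⇒  CG² = 92160/77*(1/72)² = 160/693
CG = +√(160/693) = +0.480500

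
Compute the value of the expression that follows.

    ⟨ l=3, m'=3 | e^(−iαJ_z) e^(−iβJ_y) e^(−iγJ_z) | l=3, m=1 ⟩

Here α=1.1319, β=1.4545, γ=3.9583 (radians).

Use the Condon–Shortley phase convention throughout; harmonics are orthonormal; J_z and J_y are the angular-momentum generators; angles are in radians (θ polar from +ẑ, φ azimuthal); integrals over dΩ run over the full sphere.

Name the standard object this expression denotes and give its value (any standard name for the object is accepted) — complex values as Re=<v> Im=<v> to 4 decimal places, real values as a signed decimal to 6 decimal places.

Wigner D-matrix element, Re=0.2555 Im=-0.4678

This is a Wigner D-matrix element — the rotation-matrix element ⟨l m'| R(α,β,γ) |l m⟩ in the angular-momentum basis.
Split into d^3_{3,1}(β=1.4545) × two z-phases.
c=cos(1.454500/2)=0.747005, s=sin(1.454500/2)=0.664818; N=√[720·1·24·2]=185.903201
Admissible k: 0..0 (factorial args all ≥0)
  k=0: (−1)^2·185.9032/(48)·0.7470^4·0.6648^2 = +0.533023
d^3_{3,1}(1.4545) = +0.533023
Attach z-rotation phases: D = e^{-i(3)(1.1319)}·(+0.533023)·e^{-i(1)(3.9583)} = +0.255536-0.467777i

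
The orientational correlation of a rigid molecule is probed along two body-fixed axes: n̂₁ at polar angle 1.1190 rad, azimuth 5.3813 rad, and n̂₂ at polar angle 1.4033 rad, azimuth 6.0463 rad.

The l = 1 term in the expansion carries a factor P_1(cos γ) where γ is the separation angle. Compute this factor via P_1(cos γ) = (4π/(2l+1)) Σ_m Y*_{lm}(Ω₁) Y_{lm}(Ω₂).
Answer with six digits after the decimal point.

0.770838

Addition theorem: P_1(cos γ) = (4π/3) Σ_m Y*_{lm}(Ω₁) Y_{lm}(Ω₂), m = −1…1:
  [-1]  conj(Y_{1,-1})(Ω₁) = 0.19275 - 0.24384j ; Y_{1,-1}(Ω₂) = 0.33115 + 0.07994j ; Δ = 0.08332 - 0.06534j
  [+0]  conj(Y_{1,0})(Ω₁) = 0.21332 + 0.00000j ; Y_{1,0}(Ω₂) = 0.08146 + 0.00000j ; Δ = 0.01738 + 0.00000j
  [+1]  conj(Y_{1,1})(Ω₁) = -0.19275 - 0.24384j ; Y_{1,1}(Ω₂) = -0.33115 + 0.07994j ; Δ = 0.08332 + 0.06534j
Total Σ_m = 0.18402 + 0.00000j. Multiply by 4.188790: 0.77084 + 0.00000j. P_1(cos γ) = 0.770838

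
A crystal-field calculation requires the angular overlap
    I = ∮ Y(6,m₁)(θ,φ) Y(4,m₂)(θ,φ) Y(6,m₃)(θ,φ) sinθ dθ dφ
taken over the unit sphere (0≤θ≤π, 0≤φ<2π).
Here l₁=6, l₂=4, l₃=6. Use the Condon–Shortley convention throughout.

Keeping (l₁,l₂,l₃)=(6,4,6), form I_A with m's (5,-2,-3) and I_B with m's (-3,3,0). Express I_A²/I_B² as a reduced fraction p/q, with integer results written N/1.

l's match ⇒ only the (l;m) 3-j factors differ between A and B.
A: triangle coeff Δ(6,4,6) = 1/15315300; Σ_t [0,1]: t=0:+1/483840 t=1:−1/1451520 = 1/725760; (3j)²=24/1547 [(6 4 6; 5 -2 -3)], sign=-1
B: triangle coeff Δ(6,4,6) = 1/15315300; Σ_t [3,4]: t=3:−1/207360 t=4:+1/103680 = 1/207360; (3j)²=21/2431 [(6 4 6; -3 3 0)], sign=+1
I_A²/I_B² = (24/1547)/(21/2431) = 88/49

88/49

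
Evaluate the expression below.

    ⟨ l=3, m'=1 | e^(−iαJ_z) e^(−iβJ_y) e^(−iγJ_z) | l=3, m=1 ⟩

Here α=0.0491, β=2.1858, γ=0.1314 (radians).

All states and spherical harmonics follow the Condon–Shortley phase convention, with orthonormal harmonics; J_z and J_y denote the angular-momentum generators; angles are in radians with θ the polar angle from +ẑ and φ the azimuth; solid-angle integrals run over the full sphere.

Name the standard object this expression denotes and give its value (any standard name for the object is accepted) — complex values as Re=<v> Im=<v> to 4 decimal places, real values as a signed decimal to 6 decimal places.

Wigner D-matrix element, Re=0.5079 Im=-0.0927

This is a Wigner D-matrix element — the rotation-matrix element ⟨l m'| R(α,β,γ) |l m⟩ in the angular-momentum basis.
D^3_{1,1}(0.0491,2.1858,0.1314) = e^{-i·1·0.0491}·d^3_{1,1}(2.1858)·e^{-i·1·0.1314}. Compute d first:
With c≡cos(β/2)=0.459912 and s≡sin(β/2)=0.887964, N=[24·2·24·2]^{1/2}=48.000000
The bounds max(0,m−m')=0 and min(l+m,l−m')=2 give 3 terms
  k=0: (−1)^0·48.0000/(48)·0.4599^6·0.8880^0 = +0.009463
  k=1: (−1)^1·48.0000/(6)·0.4599^4·0.8880^2 = -0.282215
  k=2: (−1)^2·48.0000/(8)·0.4599^2·0.8880^4 = +0.789011
d^3_{1,1}(2.1858) = +0.009463 -0.282215 +0.789011 = +0.516259
Phases: e^{-i·(1)·0.0491}=+0.998795-0.049080i, e^{-i·(1)·0.1314}=+0.991379-0.131022i ⇒ D=+0.507872-0.092680i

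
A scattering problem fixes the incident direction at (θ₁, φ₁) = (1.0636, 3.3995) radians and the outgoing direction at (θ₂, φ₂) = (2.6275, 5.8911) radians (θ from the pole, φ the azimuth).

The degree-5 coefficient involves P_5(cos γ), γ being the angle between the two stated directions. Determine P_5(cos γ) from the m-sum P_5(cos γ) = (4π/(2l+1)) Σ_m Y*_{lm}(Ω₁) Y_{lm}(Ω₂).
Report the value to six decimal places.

Addition theorem: P_5(cos γ) = (4π/11) Σ_m Y*_{lm}(Ω₁) Y_{lm}(Ω₂), m = −5…5:
  term(m=-5) = 0.00314 + 0.00034j   from Y*(Ω₁)=-0.06574 - 0.22754j, Y(Ω₂)=-0.00507 + 0.01235j
  term(m=-4) = 0.02665 - 0.01603j   from Y*(Ω₁)=0.21368 + 0.35715j, Y(Ω₂)=-0.00018 - 0.07473j
  term(m=-3) = 0.02302 - 0.05776j   from Y*(Ω₁)=-0.18567 - 0.18138j, Y(Ω₂)=0.09208 + 0.22116j
  term(m=-2) = 0.02236 + 0.08054j   from Y*(Ω₁)=-0.15988 - 0.09065j, Y(Ω₂)=-0.32200 - 0.32121j
  term(m=-1) = 0.09782 + 0.07436j   from Y*(Ω₁)=0.30700 + 0.08098j, Y(Ω₂)=0.35763 + 0.14788j
  term(m=+0) = 0.02140 + 0.00000j   from Y*(Ω₁)=0.11313 + 0.00000j, Y(Ω₂)=0.18918 + 0.00000j
  term(m=+1) = 0.09782 - 0.07436j   from Y*(Ω₁)=-0.30700 + 0.08098j, Y(Ω₂)=-0.35763 + 0.14788j
  term(m=+2) = 0.02236 - 0.08054j   from Y*(Ω₁)=-0.15988 + 0.09065j, Y(Ω₂)=-0.32200 + 0.32121j
  term(m=+3) = 0.02302 + 0.05776j   from Y*(Ω₁)=0.18567 - 0.18138j, Y(Ω₂)=-0.09208 + 0.22116j
  term(m=+4) = 0.02665 + 0.01603j   from Y*(Ω₁)=0.21368 - 0.35715j, Y(Ω₂)=-0.00018 + 0.07473j
  term(m=+5) = 0.00314 - 0.00034j   from Y*(Ω₁)=0.06574 - 0.22754j, Y(Ω₂)=0.00507 + 0.01235j
Σ over m = 0.36738 + 0.00000j; ×(4π/11) → 0.41970 + 0.00000j. Real part: 0.419697

0.419697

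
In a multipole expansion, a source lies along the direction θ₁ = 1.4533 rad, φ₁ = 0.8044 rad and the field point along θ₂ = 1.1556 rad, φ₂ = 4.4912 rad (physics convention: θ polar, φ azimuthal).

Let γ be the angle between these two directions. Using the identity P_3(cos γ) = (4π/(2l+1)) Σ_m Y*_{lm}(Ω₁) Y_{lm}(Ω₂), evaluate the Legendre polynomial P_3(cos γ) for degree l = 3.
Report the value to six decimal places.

0.123218

Expand P_3 via completeness: Σ_{m} conj(Y_{3,m}) at Ω₁ times Y_{3,m} at Ω₂ —
  m=-3: (-0.304956+0.272029i) × (+0.196887-0.251826i) = +0.008462+0.130355i  (running Σ = +0.008462+0.130355i)
  m=-2: (-0.004489+0.118072i) × (-0.311937-0.147761i) = +0.018847-0.036168i  (running Σ = +0.027309+0.094187i)
  m=-1: (-0.207300-0.215331i) × (+0.012098-0.053798i) = -0.014092+0.008547i  (running Σ = +0.013217+0.102735i)
  m=0: (-0.128232-0.000000i) × (-0.329124+0.000000i) = +0.042204+0.000000i  (running Σ = +0.055421+0.102735i)
  m=1: (+0.207300-0.215331i) × (-0.012098-0.053798i) = -0.014092-0.008547i  (running Σ = +0.041329+0.094187i)
  m=2: (-0.004489-0.118072i) × (-0.311937+0.147761i) = +0.018847+0.036168i  (running Σ = +0.060176+0.130355i)
  m=3: (+0.304956+0.272029i) × (-0.196887-0.251826i) = +0.008462-0.130355i  (running Σ = +0.068638+0.000000i)
Σ over m = +0.068638+0.000000i; ×(4π/7) → +0.123218+0.000000i. Real part: 0.123218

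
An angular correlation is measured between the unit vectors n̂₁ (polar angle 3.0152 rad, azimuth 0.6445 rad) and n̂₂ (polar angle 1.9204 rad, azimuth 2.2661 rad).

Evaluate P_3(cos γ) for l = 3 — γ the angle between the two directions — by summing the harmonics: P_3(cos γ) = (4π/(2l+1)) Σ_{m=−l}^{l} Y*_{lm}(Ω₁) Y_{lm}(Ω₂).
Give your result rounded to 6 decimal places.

-0.407704

Addition theorem: P_3(cos γ) = (4π/7) Σ_m Y*_{lm}(Ω₁) Y_{lm}(Ω₂), m = −3…3:
  [-3]  conj(Y_{3,-3})(Ω₁) = -0.00030 + 0.00078j ; Y_{3,-3}(Ω₂) = 0.30110 - 0.17045j ; Δ = 0.00004 + 0.00029j
  [-2]  conj(Y_{3,-2})(Ω₁) = -0.00448 - 0.01547j ; Y_{3,-2}(Ω₂) = 0.05538 - 0.30398j ; Δ = -0.00495 + 0.00050j
  [-1]  conj(Y_{3,-1})(Ω₁) = 0.12768 + 0.09596j ; Y_{3,-1}(Ω₂) = 0.08041 + 0.09638j ; Δ = 0.00102 + 0.02002j
  [+0]  conj(Y_{3,0})(Ω₁) = -0.71099 + 0.00000j ; Y_{3,0}(Ω₂) = 0.30848 + 0.00000j ; Δ = -0.21933 + 0.00000j
  [+1]  conj(Y_{3,1})(Ω₁) = -0.12768 + 0.09596j ; Y_{3,1}(Ω₂) = -0.08041 + 0.09638j ; Δ = 0.00102 - 0.02002j
  [+2]  conj(Y_{3,2})(Ω₁) = -0.00448 + 0.01547j ; Y_{3,2}(Ω₂) = 0.05538 + 0.30398j ; Δ = -0.00495 - 0.00050j
  [+3]  conj(Y_{3,3})(Ω₁) = 0.00030 + 0.00078j ; Y_{3,3}(Ω₂) = -0.30110 - 0.17045j ; Δ = 0.00004 - 0.00029j
Total Σ_m = -0.22711 + 0.00000j. Multiply by 1.795196: -0.40770 + 0.00000j. P_3(cos γ) = -0.407704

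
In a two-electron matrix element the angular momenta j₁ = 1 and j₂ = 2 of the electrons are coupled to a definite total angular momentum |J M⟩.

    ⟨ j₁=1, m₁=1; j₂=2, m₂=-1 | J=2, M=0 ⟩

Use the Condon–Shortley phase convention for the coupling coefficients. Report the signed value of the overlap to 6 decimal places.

+√(1/2) ≈ +0.707107

triangle: 1!·1!·3!/6! = 6/720
(j±m)!: 2!·0!·1!·3!·2!·2! = 48
prefactor² = (2J+1)·Δ·N² = 2
  k=0: +1/(0!·1!·0!·1!·1!·2!) = 1/2
Σ = 1/2  ⇒  CG² = 2·(1/2)² = 1/2
CG = +√(1/2) = +0.707107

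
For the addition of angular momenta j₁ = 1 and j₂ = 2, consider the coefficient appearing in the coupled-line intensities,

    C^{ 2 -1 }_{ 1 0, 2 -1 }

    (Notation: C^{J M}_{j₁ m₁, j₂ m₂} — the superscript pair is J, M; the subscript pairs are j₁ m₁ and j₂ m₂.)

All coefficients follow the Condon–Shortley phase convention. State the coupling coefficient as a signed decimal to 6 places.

triangle: 1!·1!·3!/6! = 6/720
(j±m)!: 1!·1!·1!·3!·1!·3! = 36
prefactor² = (2J+1)·Δ·N² = 3/2
  k=0: +1/(0!·1!·1!·1!·0!·2!) = 1/2
  k=1: −1/(1!·0!·0!·0!·1!·3!) = -1/6
Σ = 1/3  ⇒  CG² = 3/2·(1/3)² = 1/6
CG = +√(1/6) = +0.408248

+√(1/6) = +0.408248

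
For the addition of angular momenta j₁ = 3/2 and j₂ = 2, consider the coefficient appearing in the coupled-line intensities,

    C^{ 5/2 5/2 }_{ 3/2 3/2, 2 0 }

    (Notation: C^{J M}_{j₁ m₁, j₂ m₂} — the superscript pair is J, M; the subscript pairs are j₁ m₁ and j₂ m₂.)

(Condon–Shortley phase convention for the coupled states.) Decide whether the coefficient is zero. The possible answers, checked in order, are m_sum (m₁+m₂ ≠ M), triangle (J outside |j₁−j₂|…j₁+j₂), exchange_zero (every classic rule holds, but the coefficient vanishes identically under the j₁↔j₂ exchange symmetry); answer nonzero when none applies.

m_sum

m-sum: m₁+m₂ = 3/2+0 = 3/2, M = 5/2  ✗ ⇒ coefficient is 0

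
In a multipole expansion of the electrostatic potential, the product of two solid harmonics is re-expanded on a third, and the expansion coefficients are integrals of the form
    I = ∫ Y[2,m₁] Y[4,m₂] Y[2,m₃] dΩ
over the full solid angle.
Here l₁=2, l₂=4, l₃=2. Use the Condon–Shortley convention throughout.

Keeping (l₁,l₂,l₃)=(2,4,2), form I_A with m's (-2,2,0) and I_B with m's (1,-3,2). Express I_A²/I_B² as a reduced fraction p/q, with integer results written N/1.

Same 2,4,2: normalisation and zero-m 3j drop out of the ratio.
A: Δ: 4! 0! 4! / 9! → 1/630; sum: t=4:+1/96 = 1/96; 3j²(2 4 2; -2 2 0) = Δ·Π!·Σ² = 1/42  (sign +1)
B: Δ: 4! 0! 4! / 9! → 1/630; sum: t=1:−1/144 = -1/144; 3j²(2 4 2; 1 -3 2) = Δ·Π!·Σ² = 1/18  (sign -1)
I_A²/I_B² = (1/42)/(1/18) = 3/7

3/7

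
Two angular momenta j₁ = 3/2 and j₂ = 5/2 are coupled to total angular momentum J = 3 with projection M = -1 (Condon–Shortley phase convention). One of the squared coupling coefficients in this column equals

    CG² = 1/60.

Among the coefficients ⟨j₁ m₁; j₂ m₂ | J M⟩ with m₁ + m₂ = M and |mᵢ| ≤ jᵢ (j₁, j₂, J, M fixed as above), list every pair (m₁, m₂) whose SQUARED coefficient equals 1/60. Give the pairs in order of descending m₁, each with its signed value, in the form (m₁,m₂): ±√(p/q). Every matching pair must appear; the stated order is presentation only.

Admissible pairs with m₁+m₂ = M = -1: (-3/2,1/2), (-1/2,-1/2), (1/2,-3/2), (3/2,-5/2)
  (m₁,m₂)=(3/2,-5/2): CG² = 1/8, CG = +√(1/8)
  (m₁,m₂)=(1/2,-3/2): CG² = 49/120, CG = +√(49/120)
  (m₁,m₂)=(-1/2,-1/2): CG² = 1/60, CG = −√(1/60)   ← matches the target
  (m₁,m₂)=(-3/2,1/2): CG² = 9/20, CG = −√(9/20)
Pairs with CG² = 1/60: (-1/2,-1/2): −√(1/60)

(-1/2,-1/2): −√(1/60)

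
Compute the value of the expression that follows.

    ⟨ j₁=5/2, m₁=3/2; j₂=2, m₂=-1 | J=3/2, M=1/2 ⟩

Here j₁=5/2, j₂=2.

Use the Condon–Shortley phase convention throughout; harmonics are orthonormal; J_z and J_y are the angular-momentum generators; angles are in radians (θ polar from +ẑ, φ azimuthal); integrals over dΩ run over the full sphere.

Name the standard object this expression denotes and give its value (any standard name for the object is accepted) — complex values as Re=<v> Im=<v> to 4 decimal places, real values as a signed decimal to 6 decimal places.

This is a Clebsch–Gordan (vector-coupling) coefficient.
√[4·3!2!1!/7! · 4!1!1!3!2!1!] = √(96/35)
  +(−1)^0/∏(0,3,1,1,1,0)! = 1/6  (running 1/6)
  +(−1)^1/∏(1,2,0,0,2,1)! = -1/4  (running -1/12)
⟨..|..⟩ = √(96/35)·(-1/12) = -0.138013

Clebsch–Gordan coefficient, −√(2/105) ≈ -0.138013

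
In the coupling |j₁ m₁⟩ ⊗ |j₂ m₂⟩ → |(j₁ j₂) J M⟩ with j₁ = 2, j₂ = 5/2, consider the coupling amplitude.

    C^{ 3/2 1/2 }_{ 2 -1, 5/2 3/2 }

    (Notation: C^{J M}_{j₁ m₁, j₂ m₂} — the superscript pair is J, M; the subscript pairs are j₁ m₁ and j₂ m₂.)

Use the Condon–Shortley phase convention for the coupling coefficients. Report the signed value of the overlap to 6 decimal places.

+√(2/105) ≈ +0.138013

√[4·3!1!2!/7! · 1!3!4!1!2!1!] = √(96/35)
  +(−1)^2/∏(2,1,1,2,0,0)! = 1/4  (running 1/4)
  +(−1)^3/∏(3,0,0,1,1,1)! = -1/6  (running 1/12)
⟨..|..⟩ = √(96/35)·(1/12) = +0.138013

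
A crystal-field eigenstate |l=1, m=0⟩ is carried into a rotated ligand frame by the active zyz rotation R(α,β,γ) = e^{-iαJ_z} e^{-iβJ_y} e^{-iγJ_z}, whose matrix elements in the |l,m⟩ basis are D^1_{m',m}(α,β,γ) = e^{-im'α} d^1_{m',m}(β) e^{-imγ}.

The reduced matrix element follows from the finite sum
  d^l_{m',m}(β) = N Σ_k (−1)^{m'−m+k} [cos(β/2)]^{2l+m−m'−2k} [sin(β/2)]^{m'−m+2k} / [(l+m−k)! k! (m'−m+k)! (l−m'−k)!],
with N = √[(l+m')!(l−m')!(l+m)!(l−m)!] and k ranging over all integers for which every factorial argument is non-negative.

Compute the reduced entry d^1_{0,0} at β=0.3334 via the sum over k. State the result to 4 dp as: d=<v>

d^1_{0,0}(β=0.3334) via the finite sum:
c=cos(0.333400/2)=0.986138, s=sin(0.333400/2)=0.165929; N=√[1·1·1·1]=1.000000
k: max(0,(0)−(0))=0 … min(1+(0),1−(0))=1
  k=0: (−1)^0·1.0000/(1)·0.9861^2·0.1659^0 = +0.972468
  k=1: (−1)^1·1.0000/(1)·0.9861^0·0.1659^2 = -0.027532
d^1_{0,0}(0.3334) = +0.972468 -0.027532 = +0.944935

d=0.9449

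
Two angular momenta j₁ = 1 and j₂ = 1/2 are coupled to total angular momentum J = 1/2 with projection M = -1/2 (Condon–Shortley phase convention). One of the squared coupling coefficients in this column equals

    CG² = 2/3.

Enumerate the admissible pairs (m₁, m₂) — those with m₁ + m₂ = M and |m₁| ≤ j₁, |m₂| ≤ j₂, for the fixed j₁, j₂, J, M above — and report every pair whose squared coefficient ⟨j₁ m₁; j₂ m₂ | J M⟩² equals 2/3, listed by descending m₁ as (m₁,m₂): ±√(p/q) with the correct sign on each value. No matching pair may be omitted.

(-1,1/2): −√(2/3)

Admissible pairs with m₁+m₂ = M = -1/2: (-1,1/2), (0,-1/2)
  (m₁,m₂)=(0,-1/2): CG² = 1/3, CG = +√(1/3)
  (m₁,m₂)=(-1,1/2): CG² = 2/3, CG = −√(2/3)   ← matches the target
Pairs with CG² = 2/3: (-1,1/2): −√(2/3)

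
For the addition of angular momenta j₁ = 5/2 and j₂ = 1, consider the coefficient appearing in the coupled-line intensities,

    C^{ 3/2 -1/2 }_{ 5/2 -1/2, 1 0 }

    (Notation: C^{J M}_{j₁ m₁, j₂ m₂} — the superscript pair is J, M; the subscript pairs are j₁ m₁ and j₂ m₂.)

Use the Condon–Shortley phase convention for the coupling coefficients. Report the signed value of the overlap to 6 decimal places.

j₁+j₂−J=2  J+j₁−j₂=3  J−j₁+j₂=0  j₁+j₂+J+1=6
(j₁±m₁, j₂±m₂, J±M) = (2,3,1,1,1,2)
P² = 8/5
sum k=1..1:
  [1] −1/2 = -1/2
S = -1/2
C² = P²·S² = 2/5 ; C = -0.632456

−√(2/5) ≈ -0.632456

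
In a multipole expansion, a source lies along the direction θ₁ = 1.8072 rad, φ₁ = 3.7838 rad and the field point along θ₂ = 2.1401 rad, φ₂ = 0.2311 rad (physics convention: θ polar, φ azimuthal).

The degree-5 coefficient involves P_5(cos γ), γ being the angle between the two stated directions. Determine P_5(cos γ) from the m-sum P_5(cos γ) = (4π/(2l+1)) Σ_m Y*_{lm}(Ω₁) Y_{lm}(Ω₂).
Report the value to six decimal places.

0.211851

Summing Y*_{l m}(θ₁,φ₁)·Y_{l m}(θ₂,φ₂) over m ∈ [−5, 5]; prefactor 4π/(2·5+1) = 1.142397:
  [-5]  conj(Y_{5,-5})(Ω₁) = 0.40211 + 0.02797j ; Y_{5,-5}(Ω₂) = 0.07938 - 0.18003j ; Δ = 0.03695 - 0.07017j
  [-4]  conj(Y_{5,-4})(Ω₁) = 0.25807 - 0.16642j ; Y_{5,-4}(Ω₂) = -0.23983 + 0.31786j ; Δ = -0.00900 + 0.12194j
  [-3]  conj(Y_{5,-3})(Ω₁) = -0.05607 + 0.15086j ; Y_{5,-3}(Ω₂) = 0.25679 - 0.21337j ; Δ = 0.01779 + 0.05070j
  [-2]  conj(Y_{5,-2})(Ω₁) = 0.08854 + 0.30066j ; Y_{5,-2}(Ω₂) = 0.07442 - 0.03708j ; Δ = 0.01774 + 0.01909j
  [-1]  conj(Y_{5,-1})(Ω₁) = -0.07362 - 0.05506j ; Y_{5,-1}(Ω₂) = -0.34004 + 0.08001j ; Δ = 0.02944 + 0.01283j
  [+0]  conj(Y_{5,0})(Ω₁) = -0.31088 + 0.00000j ; Y_{5,0}(Ω₂) = 0.00131 + 0.00000j ; Δ = -0.00041 + 0.00000j
  [+1]  conj(Y_{5,1})(Ω₁) = 0.07362 - 0.05506j ; Y_{5,1}(Ω₂) = 0.34004 + 0.08001j ; Δ = 0.02944 - 0.01283j
  [+2]  conj(Y_{5,2})(Ω₁) = 0.08854 - 0.30066j ; Y_{5,2}(Ω₂) = 0.07442 + 0.03708j ; Δ = 0.01774 - 0.01909j
  [+3]  conj(Y_{5,3})(Ω₁) = 0.05607 + 0.15086j ; Y_{5,3}(Ω₂) = -0.25679 - 0.21337j ; Δ = 0.01779 - 0.05070j
  [+4]  conj(Y_{5,4})(Ω₁) = 0.25807 + 0.16642j ; Y_{5,4}(Ω₂) = -0.23983 - 0.31786j ; Δ = -0.00900 - 0.12194j
  [+5]  conj(Y_{5,5})(Ω₁) = -0.40211 + 0.02797j ; Y_{5,5}(Ω₂) = -0.07938 - 0.18003j ; Δ = 0.03695 + 0.07017j
Total Σ_m = 0.18544 - 0.00000j. Multiply by 1.142397: 0.21185 - 0.00000j. P_5(cos γ) = 0.211851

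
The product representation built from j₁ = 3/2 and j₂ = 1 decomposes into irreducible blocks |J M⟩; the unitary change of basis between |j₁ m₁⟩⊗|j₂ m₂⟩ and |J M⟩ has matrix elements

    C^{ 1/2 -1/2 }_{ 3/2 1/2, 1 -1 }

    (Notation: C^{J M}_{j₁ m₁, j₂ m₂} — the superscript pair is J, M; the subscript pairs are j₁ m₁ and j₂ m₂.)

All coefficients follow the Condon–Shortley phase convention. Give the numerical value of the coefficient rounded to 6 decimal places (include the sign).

√[2·2!1!0!/4! · 2!1!0!2!0!1!] = √(2/3)
  +(−1)^0/∏(0,2,1,0,0,0)! = 1/2  (running 1/2)
⟨..|..⟩ = √(2/3)·(1/2) = +0.408248

+0.408248  (= +√(1/6))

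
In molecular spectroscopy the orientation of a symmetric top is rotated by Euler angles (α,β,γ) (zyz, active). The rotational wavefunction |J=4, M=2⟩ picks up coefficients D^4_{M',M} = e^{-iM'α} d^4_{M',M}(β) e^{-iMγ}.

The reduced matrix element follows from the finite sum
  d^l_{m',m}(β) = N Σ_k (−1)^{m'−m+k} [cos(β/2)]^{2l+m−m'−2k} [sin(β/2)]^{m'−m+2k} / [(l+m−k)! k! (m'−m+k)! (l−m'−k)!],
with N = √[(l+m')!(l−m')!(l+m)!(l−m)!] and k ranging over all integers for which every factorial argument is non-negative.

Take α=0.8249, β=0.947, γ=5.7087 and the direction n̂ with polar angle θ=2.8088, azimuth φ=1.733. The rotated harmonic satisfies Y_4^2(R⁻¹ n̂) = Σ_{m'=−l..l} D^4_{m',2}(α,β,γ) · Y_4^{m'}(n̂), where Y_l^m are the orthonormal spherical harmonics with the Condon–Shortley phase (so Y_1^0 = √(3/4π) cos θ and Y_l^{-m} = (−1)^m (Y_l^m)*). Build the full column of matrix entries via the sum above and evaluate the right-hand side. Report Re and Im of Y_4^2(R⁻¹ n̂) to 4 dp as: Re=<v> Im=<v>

Re=-0.0024 Im=0.0165

Need the full column D^4_{m',2} for m'=−4..4 at α=0.8249, β=0.9470, γ=5.7087.
cos(β/2)=0.889978, sin(β/2)=0.456004
d^4_{-4,2}: single k=6 term ⇒ +0.037683;  D = -0.009827-0.036380i
d^4_{-3,2}: k∈[5..6] ⇒ +0.156015 -0.013653 = +0.142362;  D = -0.126137-0.066002i
d^4_{-2,2}: k∈[4..6] ⇒ +0.406895 -0.085458 +0.001870 = +0.323307;  D = -0.304494+0.108678i
d^4_{-1,2}: k∈[3..5] ⇒ +0.748715 -0.294840 +0.015481 = +0.469356;  D = -0.184104+0.431741i
d^4_{0,2}: k∈[2..4] ⇒ +0.980242 -0.686248 +0.067560 = +0.361554;  D = +0.148030+0.329862i
d^4_{1,2}: k∈[1..3] ⇒ +0.855577 -1.123073 +0.196560 = -0.070936;  D = -0.067244-0.022588i
d^4_{2,2}: k∈[0..2] ⇒ +0.393580 -1.239919 +0.406895 = -0.439444;  D = -0.385474+0.211000i
d^4_{3,2}: k∈[0..1] ⇒ -0.754548 +0.594274 = -0.160273;  D = -0.038886+0.155485i
d^4_{4,2}: single k=0 term ⇒ +0.546753;  D = -0.299557-0.457388i
Y_4^{m'}(θ=2.8088,φ=1.733) and Σ D·Y over m':
  (-0.0098-0.0364i)·(+0.0040-0.0030i)  (-0.1261-0.0660i)·(-0.0193-0.0365i)  (-0.3045+0.1087i)·(-0.1778+0.0598i)  (-0.1841+0.4317i)·(+0.0767+0.4689i)  (+0.1480+0.3299i)·(+0.4369+0.0000i)  (-0.0672-0.0226i)·(-0.0767+0.4689i)  (-0.3855+0.2110i)·(-0.1778-0.0598i)  (-0.0389+0.1555i)·(+0.0193-0.0365i)  (-0.2996-0.4574i)·(+0.0040+0.0030i)
Y_4^2(R⁻¹ n̂) = -0.002413+0.016546i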